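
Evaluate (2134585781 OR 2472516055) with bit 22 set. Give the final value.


Step 1: 2134585781 | 2472516055 = 4286560759
Step 2: 4286560759 | (1 << 22) = 4286560759 | 4194304 = 4286560759

4286560759


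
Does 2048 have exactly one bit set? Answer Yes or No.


0b100000000000. Only one bit set => Yes

Yes


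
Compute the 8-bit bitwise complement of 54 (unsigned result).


~0b110110 = 0b11001001 = 201 (8-bit unsigned)

201


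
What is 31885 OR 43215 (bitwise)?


0b111110010001101 | 0b1010100011001111 = 0b1111110011001111 = 64719

64719


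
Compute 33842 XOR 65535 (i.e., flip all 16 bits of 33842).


33842 ^ 65535 = 31693

31693


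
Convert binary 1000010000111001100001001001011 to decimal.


1000010000111001100001001001011 in decimal = 1109181003

1109181003


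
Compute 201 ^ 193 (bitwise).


0b11001001 ^ 0b11000001 = 0b1000 = 8

8


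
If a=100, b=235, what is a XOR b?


100 ^ 235 = 143

143


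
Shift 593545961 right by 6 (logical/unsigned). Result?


0b100011011000001100101011101001 >> 6 = 0b100011011000001100101011 = 9274155

9274155


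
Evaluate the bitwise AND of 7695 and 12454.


0b1111000001111 & 0b11000010100110 = 0b1000000000110 = 4102

4102


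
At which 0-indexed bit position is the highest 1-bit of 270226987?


0b10000000110110101011000101011. Highest set bit at position 28

28


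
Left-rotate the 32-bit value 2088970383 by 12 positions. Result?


Rotate 0b1111100100000110010100010001111 left by 12 (32-bit) = 0b110010100010001111011111001000 = 847837128

847837128


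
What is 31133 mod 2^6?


31133 & 63 = 29

29


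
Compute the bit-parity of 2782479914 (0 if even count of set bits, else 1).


0b10100101110110010100011000101010 has 15 ones => parity 1

1


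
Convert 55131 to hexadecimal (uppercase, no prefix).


55131 = D75B hex

D75B


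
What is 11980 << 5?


0b10111011001100 << 5 = 0b1011101100110000000 = 383360

383360


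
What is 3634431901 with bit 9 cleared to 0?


3634431901 & ~(1 << 9) = 3634431389

3634431389


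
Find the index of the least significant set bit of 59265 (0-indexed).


0b1110011110000001. Lowest set bit at position 0

0


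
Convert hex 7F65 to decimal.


7F65 hex = 32613 decimal

32613


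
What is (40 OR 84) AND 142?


Step 1: 40 | 84 = 124
Step 2: 124 & 142 = 12

12


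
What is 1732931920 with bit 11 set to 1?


1732931920 | (1 << 11) = 1732931920 | 2048 = 1732933968

1732933968


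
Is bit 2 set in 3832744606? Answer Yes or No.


0b11100100011100110000101010011110, bit 2 = 1. Yes

Yes


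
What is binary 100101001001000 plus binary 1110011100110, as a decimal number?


100101001001000 + 1110011100110 = 110011100101110 = 26414

26414


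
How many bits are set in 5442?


0b1010101000010 has 5 set bits

5


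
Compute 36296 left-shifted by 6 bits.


0b1000110111001000 << 6 = 0b1000110111001000000000 = 2322944

2322944


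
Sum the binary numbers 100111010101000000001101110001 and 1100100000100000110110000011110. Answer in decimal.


100111010101000000001101110001 + 1100100000100000110110000011110 = 10001011011001000110111110001111 = 2338615183

2338615183


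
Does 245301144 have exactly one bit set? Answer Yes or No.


0b1110100111101111111110011000. Multiple bits set => No

No


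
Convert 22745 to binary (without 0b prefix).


22745 = 101100011011001 in binary

101100011011001


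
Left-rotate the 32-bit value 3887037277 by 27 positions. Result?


Rotate 0b11100111101011110111101101011101 left by 27 (32-bit) = 0b11101111001111010111101111011010 = 4013784026

4013784026


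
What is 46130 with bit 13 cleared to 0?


46130 & ~(1 << 13) = 37938

37938


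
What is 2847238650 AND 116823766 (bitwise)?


0b10101001101101010110100111111010 & 0b110111101101001011011010110 = 0b101101000000000011010010 = 11796690

11796690


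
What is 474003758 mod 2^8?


474003758 & 255 = 46

46


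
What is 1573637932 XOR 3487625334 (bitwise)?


0b1011101110010111100111100101100 ^ 0b11001111111000001111000001110110 = 0b10010010001010110011111101011010 = 2452307802

2452307802


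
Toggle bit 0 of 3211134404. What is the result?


3211134404 ^ (1 << 0) = 3211134404 ^ 1 = 3211134405

3211134405


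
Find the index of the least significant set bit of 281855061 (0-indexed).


0b10000110011001100010001010101. Lowest set bit at position 0

0


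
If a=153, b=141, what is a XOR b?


153 ^ 141 = 20

20


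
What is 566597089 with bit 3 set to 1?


566597089 | (1 << 3) = 566597089 | 8 = 566597097

566597097


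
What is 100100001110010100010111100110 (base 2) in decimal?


100100001110010100010111100110 in decimal = 607733222

607733222


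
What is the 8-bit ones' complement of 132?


132 ^ 255 = 123

123


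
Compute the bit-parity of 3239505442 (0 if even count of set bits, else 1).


0b11000001000101101110111000100010 has 14 ones => parity 0

0


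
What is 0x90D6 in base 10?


90D6 hex = 37078 decimal

37078


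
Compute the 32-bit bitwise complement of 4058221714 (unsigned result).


~0b11110001111000111000110010010010 = 0b1110000111000111001101101101 = 236745581 (32-bit unsigned)

236745581


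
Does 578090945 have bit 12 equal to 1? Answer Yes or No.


0b100010011101001111011111000001, bit 12 = 1. Yes

Yes


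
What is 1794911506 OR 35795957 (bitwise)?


0b1101010111111000010110100010010 | 0b10001000100011001111110101 = 0b1101010111111100011111111110111 = 1795047415

1795047415


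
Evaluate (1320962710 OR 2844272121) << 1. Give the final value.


Step 1: 1320962710 | 2844272121 = 4022104063
Step 2: 4022104063 << 1 = 8044208126

8044208126


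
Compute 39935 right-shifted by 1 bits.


0b1001101111111111 >> 1 = 0b100110111111111 = 19967

19967


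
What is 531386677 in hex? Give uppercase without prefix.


531386677 = 1FAC5135 hex

1FAC5135


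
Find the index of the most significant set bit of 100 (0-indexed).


0b1100100. Highest set bit at position 6

6


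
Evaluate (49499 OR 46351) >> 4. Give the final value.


Step 1: 49499 | 46351 = 62815
Step 2: 62815 >> 4 = 3925

3925


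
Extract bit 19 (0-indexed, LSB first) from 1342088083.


0b1001111111111101010001110010011, position 19 = 1

1


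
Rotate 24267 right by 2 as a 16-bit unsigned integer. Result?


Rotate 0b101111011001011 right by 2 (16-bit) = 0b1101011110110010 = 55218

55218


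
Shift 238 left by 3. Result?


0b11101110 << 3 = 0b11101110000 = 1904

1904


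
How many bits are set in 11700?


0b10110110110100 has 8 set bits

8


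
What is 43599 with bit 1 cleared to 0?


43599 & ~(1 << 1) = 43597

43597


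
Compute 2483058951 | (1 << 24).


2483058951 | (1 << 24) = 2483058951 | 16777216 = 2499836167

2499836167


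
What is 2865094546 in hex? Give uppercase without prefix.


2865094546 = AAC5DF92 hex

AAC5DF92


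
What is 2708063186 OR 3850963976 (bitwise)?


0b10100001011010011100001111010010 | 0b11100101100010010000110000001000 = 0b11100101111010011100111111011010 = 3857305562

3857305562


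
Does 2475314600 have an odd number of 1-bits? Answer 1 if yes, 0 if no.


0b10010011100010100100110110101000 has 14 ones => parity 0

0


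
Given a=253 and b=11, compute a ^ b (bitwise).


253 ^ 11 = 246

246


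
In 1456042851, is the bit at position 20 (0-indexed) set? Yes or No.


0b1010110110010010111001101100011, bit 20 = 0. No

No


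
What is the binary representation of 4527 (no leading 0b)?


4527 = 1000110101111 in binary

1000110101111


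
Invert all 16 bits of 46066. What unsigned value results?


46066 ^ 65535 = 19469

19469


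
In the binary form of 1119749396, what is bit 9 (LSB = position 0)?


0b1000010101111100000010100010100, position 9 = 0

0


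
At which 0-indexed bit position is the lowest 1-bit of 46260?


0b1011010010110100. Lowest set bit at position 2

2


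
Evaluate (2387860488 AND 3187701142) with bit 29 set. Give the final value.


Step 1: 2387860488 & 3187701142 = 2382386176
Step 2: 2382386176 | (1 << 29) = 2382386176 | 536870912 = 2919257088

2919257088


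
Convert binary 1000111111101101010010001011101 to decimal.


1000111111101101010010001011101 in decimal = 1207346269

1207346269


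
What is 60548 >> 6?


0b1110110010000100 >> 6 = 0b1110110010 = 946

946


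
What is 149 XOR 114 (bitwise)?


0b10010101 ^ 0b1110010 = 0b11100111 = 231

231


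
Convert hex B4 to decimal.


B4 hex = 180 decimal

180


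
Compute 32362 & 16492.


0b111111001101010 & 0b100000001101100 = 0b100000001101000 = 16488

16488


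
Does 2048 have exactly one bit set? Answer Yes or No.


0b100000000000. Only one bit set => Yes

Yes


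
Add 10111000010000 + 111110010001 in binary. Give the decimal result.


10111000010000 + 111110010001 = 11110110100001 = 15777

15777


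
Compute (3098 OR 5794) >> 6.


Step 1: 3098 | 5794 = 7866
Step 2: 7866 >> 6 = 122

122


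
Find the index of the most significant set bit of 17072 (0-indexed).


0b100001010110000. Highest set bit at position 14

14


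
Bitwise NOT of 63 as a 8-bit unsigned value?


~0b111111 = 0b11000000 = 192 (8-bit unsigned)

192


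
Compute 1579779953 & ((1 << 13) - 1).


1579779953 & 8191 = 1905

1905


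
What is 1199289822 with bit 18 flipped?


1199289822 ^ (1 << 18) = 1199289822 ^ 262144 = 1199551966

1199551966


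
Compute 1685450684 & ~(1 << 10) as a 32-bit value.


1685450684 & ~(1 << 10) = 1685449660

1685449660


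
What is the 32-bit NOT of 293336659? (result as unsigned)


~0b10001011110111111011001010011 = 0b11101110100001000000100110101100 = 4001630636 (32-bit unsigned)

4001630636


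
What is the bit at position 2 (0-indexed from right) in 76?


0b1001100, position 2 = 1

1


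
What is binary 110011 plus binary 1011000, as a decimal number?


110011 + 1011000 = 10001011 = 139

139


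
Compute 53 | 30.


0b110101 | 0b11110 = 0b111111 = 63

63


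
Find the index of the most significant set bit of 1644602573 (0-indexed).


0b1100010000001101010010011001101. Highest set bit at position 30

30


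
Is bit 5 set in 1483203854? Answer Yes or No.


0b1011000011001111110010100001110, bit 5 = 0. No

No


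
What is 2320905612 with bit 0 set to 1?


2320905612 | (1 << 0) = 2320905612 | 1 = 2320905613

2320905613


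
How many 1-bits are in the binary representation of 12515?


0b11000011100011 has 7 set bits

7


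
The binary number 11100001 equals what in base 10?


11100001 in decimal = 225

225


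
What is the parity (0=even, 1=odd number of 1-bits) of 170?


0b10101010 has 4 ones => parity 0

0


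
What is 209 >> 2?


0b11010001 >> 2 = 0b110100 = 52

52


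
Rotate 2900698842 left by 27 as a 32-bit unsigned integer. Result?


Rotate 0b10101100111001010010011011011010 left by 27 (32-bit) = 0b11010101011001110010100100110110 = 3580307766

3580307766


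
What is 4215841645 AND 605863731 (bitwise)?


0b11111011010010001010001101101101 & 0b100100000111001011111100110011 = 0b100000000010001010001100100001 = 537436961

537436961


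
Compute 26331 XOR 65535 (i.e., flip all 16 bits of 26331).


26331 ^ 65535 = 39204

39204


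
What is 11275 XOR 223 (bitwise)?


0b10110000001011 ^ 0b11011111 = 0b10110011010100 = 11476

11476


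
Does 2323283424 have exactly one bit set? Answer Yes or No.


0b10001010011110100111110111100000. Multiple bits set => No

No


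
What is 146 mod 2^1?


146 & 1 = 0

0


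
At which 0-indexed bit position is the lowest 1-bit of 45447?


0b1011000110000111. Lowest set bit at position 0

0


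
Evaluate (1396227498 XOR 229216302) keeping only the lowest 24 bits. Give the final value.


Step 1: 1396227498 ^ 229216302 = 1586572676
Step 2: 1586572676 & 16777215 = 9514372

9514372


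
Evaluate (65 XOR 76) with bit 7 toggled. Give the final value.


Step 1: 65 ^ 76 = 13
Step 2: 13 ^ (1 << 7) = 13 ^ 128 = 141

141


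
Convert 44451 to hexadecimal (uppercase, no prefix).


44451 = ADA3 hex

ADA3


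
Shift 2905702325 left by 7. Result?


0b10101101001100010111111110110101 << 7 = 0b101011010011000101111111101101010000000 = 371929897600

371929897600


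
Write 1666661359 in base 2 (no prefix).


1666661359 = 1100011010101110011101111101111 in binary

1100011010101110011101111101111


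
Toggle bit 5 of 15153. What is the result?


15153 ^ (1 << 5) = 15153 ^ 32 = 15121

15121


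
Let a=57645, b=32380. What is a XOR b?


57645 ^ 32380 = 40785

40785


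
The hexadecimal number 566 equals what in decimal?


566 hex = 1382 decimal

1382


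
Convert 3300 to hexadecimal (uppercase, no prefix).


3300 = CE4 hex

CE4


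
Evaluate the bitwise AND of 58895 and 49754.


0b1110011000001111 & 0b1100001001011010 = 0b1100001000001010 = 49674

49674


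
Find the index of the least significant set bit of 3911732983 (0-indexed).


0b11101001001010000100111011110111. Lowest set bit at position 0

0


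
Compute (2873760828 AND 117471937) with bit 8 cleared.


Step 1: 2873760828 & 117471937 = 50337792
Step 2: 50337792 & ~(1 << 8) = 50337792

50337792


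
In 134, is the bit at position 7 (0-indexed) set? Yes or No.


0b10000110, bit 7 = 1. Yes

Yes


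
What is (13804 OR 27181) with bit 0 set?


Step 1: 13804 | 27181 = 32749
Step 2: 32749 | (1 << 0) = 32749 | 1 = 32749

32749


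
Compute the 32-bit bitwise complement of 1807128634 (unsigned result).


~0b1101011101101101001100000111010 = 0b10010100010010010110011111000101 = 2487838661 (32-bit unsigned)

2487838661


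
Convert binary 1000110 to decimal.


1000110 in decimal = 70

70


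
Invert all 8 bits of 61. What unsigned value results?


61 ^ 255 = 194

194


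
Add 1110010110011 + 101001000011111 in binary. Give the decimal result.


1110010110011 + 101001000011111 = 110111011010010 = 28370

28370


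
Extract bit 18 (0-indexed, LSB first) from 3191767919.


0b10111110001111101000001101101111, position 18 = 1

1


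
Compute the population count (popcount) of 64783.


0b1111110100001111 has 11 set bits

11


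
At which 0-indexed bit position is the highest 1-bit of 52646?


0b1100110110100110. Highest set bit at position 15

15


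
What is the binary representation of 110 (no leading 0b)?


110 = 1101110 in binary

1101110


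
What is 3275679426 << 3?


0b11000011001111101110011011000010 << 3 = 0b11000011001111101110011011000010000 = 26205435408

26205435408


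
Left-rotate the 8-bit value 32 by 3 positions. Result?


Rotate 0b100000 left by 3 (8-bit) = 0b1 = 1

1


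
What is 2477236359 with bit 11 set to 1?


2477236359 | (1 << 11) = 2477236359 | 2048 = 2477238407

2477238407


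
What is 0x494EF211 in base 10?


494EF211 hex = 1229910545 decimal

1229910545


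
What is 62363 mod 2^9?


62363 & 511 = 411

411


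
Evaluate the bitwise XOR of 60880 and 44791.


0b1110110111010000 ^ 0b1010111011110111 = 0b100001100100111 = 17191

17191


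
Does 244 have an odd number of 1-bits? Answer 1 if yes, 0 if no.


0b11110100 has 5 ones => parity 1

1


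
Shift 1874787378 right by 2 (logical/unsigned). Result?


0b1101111101111101111110000110010 >> 2 = 0b11011111011111011111100001100 = 468696844

468696844


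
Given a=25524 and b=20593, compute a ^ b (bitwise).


25524 ^ 20593 = 13253

13253


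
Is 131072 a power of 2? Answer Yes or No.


0b100000000000000000. Only one bit set => Yes

Yes


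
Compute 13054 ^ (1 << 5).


13054 ^ (1 << 5) = 13054 ^ 32 = 13022

13022


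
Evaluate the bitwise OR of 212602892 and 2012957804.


0b1100101011000001000000001100 | 0b1110111111110110100110001101100 = 0b1111111111111110101110001101100 = 2147441772

2147441772


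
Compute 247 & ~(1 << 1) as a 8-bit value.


247 & ~(1 << 1) = 245

245


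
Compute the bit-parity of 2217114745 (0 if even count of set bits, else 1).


0b10000100001001100111110001111001 has 15 ones => parity 1

1


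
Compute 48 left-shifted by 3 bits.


0b110000 << 3 = 0b110000000 = 384

384


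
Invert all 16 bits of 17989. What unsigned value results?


17989 ^ 65535 = 47546

47546


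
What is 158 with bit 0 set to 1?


158 | (1 << 0) = 158 | 1 = 159

159


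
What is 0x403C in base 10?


403C hex = 16444 decimal

16444


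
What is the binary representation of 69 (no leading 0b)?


69 = 1000101 in binary

1000101


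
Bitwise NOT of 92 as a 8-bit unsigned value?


~0b1011100 = 0b10100011 = 163 (8-bit unsigned)

163


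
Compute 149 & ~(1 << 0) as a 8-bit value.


149 & ~(1 << 0) = 148

148


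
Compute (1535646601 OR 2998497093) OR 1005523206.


Step 1: 1535646601 | 2998497093 = 4223238093
Step 2: 4223238093 | 1005523206 = 4227825615

4227825615


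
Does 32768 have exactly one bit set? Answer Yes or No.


0b1000000000000000. Only one bit set => Yes

Yes


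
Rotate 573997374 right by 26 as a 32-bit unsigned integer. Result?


Rotate 0b100010001101101000000100111110 right by 26 (32-bit) = 0b10001101101000000100111110001000 = 2376093576

2376093576


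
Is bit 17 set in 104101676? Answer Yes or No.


0b110001101000111011100101100, bit 17 = 0. No

No


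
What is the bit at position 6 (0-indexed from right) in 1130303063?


0b1000011010111110000111001010111, position 6 = 1

1


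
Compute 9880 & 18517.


0b10011010011000 & 0b100100001010101 = 0b10000 = 16

16


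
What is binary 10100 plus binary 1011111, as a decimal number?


10100 + 1011111 = 1110011 = 115

115


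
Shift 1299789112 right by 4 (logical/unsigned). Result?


0b1001101011110010011010100111000 >> 4 = 0b100110101111001001101010011 = 81236819

81236819


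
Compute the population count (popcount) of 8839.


0b10001010000111 has 6 set bits

6


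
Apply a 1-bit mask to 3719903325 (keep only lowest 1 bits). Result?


3719903325 & 1 = 1

1


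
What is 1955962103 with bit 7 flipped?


1955962103 ^ (1 << 7) = 1955962103 ^ 128 = 1955961975

1955961975


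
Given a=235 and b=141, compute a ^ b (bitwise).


235 ^ 141 = 102

102


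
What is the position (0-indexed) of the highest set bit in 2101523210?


0b1111101010000101011001100001010. Highest set bit at position 30

30


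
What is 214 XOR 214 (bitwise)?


0b11010110 ^ 0b11010110 = 0b0 = 0

0


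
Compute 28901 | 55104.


0b111000011100101 | 0b1101011101000000 = 0b1111011111100101 = 63461

63461


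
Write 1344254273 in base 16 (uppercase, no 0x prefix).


1344254273 = 501FB141 hex

501FB141


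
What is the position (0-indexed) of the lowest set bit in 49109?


0b1011111111010101. Lowest set bit at position 0

0


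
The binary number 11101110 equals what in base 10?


11101110 in decimal = 238

238


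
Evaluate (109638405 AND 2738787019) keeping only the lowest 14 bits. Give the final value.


Step 1: 109638405 & 2738787019 = 34116097
Step 2: 34116097 & 16383 = 4609

4609


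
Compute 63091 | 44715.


0b1111011001110011 | 0b1010111010101011 = 0b1111111011111011 = 65275

65275


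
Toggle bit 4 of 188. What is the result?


188 ^ (1 << 4) = 188 ^ 16 = 172

172


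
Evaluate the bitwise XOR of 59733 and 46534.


0b1110100101010101 ^ 0b1011010111000110 = 0b101110010010011 = 23699

23699


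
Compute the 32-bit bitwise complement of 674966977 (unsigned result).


~0b101000001110110010110111000001 = 0b11010111110001001101001000111110 = 3620000318 (32-bit unsigned)

3620000318


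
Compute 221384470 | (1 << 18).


221384470 | (1 << 18) = 221384470 | 262144 = 221646614

221646614


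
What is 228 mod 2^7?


228 & 127 = 100

100


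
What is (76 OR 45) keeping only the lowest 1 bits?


Step 1: 76 | 45 = 109
Step 2: 109 & 1 = 1

1


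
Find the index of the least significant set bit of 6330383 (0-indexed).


0b11000001001100000001111. Lowest set bit at position 0

0


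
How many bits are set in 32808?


0b1000000000101000 has 3 set bits

3


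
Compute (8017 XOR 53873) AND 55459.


Step 1: 8017 ^ 53873 = 52512
Step 2: 52512 & 55459 = 51232

51232


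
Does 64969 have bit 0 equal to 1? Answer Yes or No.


0b1111110111001001, bit 0 = 1. Yes

Yes


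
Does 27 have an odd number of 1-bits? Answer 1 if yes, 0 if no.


0b11011 has 4 ones => parity 0

0


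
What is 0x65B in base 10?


65B hex = 1627 decimal

1627


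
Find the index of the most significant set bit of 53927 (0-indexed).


0b1101001010100111. Highest set bit at position 15

15


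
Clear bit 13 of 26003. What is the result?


26003 & ~(1 << 13) = 17811

17811


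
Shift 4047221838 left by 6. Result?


0b11110001001110111011010001001110 << 6 = 0b11110001001110111011010001001110000000 = 259022197632

259022197632


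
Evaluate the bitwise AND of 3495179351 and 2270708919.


0b11010000010101000011010001010111 & 0b10000111010110000100010010110111 = 0b10000000010100000000010000010111 = 2152727575

2152727575


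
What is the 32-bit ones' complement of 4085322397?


4085322397 ^ 4294967295 = 209644898

209644898


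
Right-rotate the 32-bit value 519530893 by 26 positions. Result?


Rotate 0b11110111101110110100110001101 right by 26 (32-bit) = 0b10111101110110100110001101000111 = 3185206087

3185206087


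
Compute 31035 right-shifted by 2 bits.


0b111100100111011 >> 2 = 0b1111001001110 = 7758

7758


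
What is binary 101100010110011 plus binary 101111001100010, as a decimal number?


101100010110011 + 101111001100010 = 1011011100010101 = 46869

46869


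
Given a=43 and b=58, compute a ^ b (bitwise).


43 ^ 58 = 17

17


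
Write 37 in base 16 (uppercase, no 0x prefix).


37 = 25 hex

25


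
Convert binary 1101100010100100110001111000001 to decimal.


1101100010100100110001111000001 in decimal = 1817338817

1817338817


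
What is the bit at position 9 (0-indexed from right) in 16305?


0b11111110110001, position 9 = 1

1


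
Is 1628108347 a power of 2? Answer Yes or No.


0b1100001000010101111011000111011. Multiple bits set => No

No


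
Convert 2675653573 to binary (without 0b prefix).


2675653573 = 10011111011110110011101111000101 in binary

10011111011110110011101111000101


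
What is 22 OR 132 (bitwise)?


0b10110 | 0b10000100 = 0b10010110 = 150

150


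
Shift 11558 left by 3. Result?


0b10110100100110 << 3 = 0b10110100100110000 = 92464

92464


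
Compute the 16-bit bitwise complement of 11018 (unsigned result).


~0b10101100001010 = 0b1101010011110101 = 54517 (16-bit unsigned)

54517


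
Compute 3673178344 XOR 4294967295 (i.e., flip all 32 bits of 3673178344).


3673178344 ^ 4294967295 = 621788951

621788951


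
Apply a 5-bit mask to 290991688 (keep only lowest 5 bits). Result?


290991688 & 31 = 8

8


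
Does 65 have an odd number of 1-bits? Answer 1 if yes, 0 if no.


0b1000001 has 2 ones => parity 0

0


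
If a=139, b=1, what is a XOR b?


139 ^ 1 = 138

138


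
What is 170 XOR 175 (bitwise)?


0b10101010 ^ 0b10101111 = 0b101 = 5

5


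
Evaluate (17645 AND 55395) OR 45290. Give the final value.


Step 1: 17645 & 55395 = 16481
Step 2: 16481 | 45290 = 61675

61675


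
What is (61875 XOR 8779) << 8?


Step 1: 61875 ^ 8779 = 54264
Step 2: 54264 << 8 = 13891584

13891584


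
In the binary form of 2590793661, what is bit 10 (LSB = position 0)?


0b10011010011011000101111110111101, position 10 = 1

1


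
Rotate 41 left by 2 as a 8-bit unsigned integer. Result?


Rotate 0b101001 left by 2 (8-bit) = 0b10100100 = 164

164


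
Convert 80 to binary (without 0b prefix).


80 = 1010000 in binary

1010000


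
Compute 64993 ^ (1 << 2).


64993 ^ (1 << 2) = 64993 ^ 4 = 64997

64997


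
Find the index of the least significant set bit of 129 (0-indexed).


0b10000001. Lowest set bit at position 0

0


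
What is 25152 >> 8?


0b110001001000000 >> 8 = 0b1100010 = 98

98


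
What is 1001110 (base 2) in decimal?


1001110 in decimal = 78

78


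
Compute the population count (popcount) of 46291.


0b1011010011010011 has 9 set bits

9


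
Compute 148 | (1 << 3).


148 | (1 << 3) = 148 | 8 = 156

156


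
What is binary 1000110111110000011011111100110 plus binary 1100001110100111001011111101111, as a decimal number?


1000110111110000011011111100110 + 1100001110100111001011111101111 = 10101000110010111100111111010101 = 2831929301

2831929301


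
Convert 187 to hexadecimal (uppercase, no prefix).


187 = BB hex

BB


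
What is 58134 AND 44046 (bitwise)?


0b1110001100010110 & 0b1010110000001110 = 0b1010000000000110 = 40966

40966


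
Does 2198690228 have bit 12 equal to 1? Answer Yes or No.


0b10000011000011010101100110110100, bit 12 = 1. Yes

Yes


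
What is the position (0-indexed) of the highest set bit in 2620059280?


0b10011100001010101110111010010000. Highest set bit at position 31

31


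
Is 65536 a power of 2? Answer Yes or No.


0b10000000000000000. Only one bit set => Yes

Yes


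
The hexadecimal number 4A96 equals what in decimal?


4A96 hex = 19094 decimal

19094


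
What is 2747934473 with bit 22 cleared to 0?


2747934473 & ~(1 << 22) = 2743740169

2743740169


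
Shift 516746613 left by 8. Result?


0b11110110011001110110101110101 << 8 = 0b1111011001100111011010111010100000000 = 132287132928

132287132928


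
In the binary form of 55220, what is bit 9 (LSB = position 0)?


0b1101011110110100, position 9 = 1

1


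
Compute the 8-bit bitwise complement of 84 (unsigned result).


~0b1010100 = 0b10101011 = 171 (8-bit unsigned)

171


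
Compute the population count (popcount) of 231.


0b11100111 has 6 set bits

6


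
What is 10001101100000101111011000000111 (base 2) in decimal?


10001101100000101111011000000111 in decimal = 2374170119

2374170119


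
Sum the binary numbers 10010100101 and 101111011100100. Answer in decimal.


10010100101 + 101111011100100 = 110001110001001 = 25481

25481


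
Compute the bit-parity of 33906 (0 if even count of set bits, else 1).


0b1000010001110010 has 6 ones => parity 0

0


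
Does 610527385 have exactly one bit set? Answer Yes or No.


0b100100011000111110100010011001. Multiple bits set => No

No


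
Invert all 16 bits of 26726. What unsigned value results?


26726 ^ 65535 = 38809

38809


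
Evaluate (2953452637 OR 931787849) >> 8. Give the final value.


Step 1: 2953452637 | 931787849 = 3079404637
Step 2: 3079404637 >> 8 = 12028924

12028924


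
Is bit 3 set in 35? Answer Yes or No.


0b100011, bit 3 = 0. No

No


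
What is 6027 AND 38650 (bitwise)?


0b1011110001011 & 0b1001011011111010 = 0b1011010001010 = 5770

5770


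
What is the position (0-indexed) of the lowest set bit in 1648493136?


0b1100010010000100000001001010000. Lowest set bit at position 4

4


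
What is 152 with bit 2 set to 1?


152 | (1 << 2) = 152 | 4 = 156

156


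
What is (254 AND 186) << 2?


Step 1: 254 & 186 = 186
Step 2: 186 << 2 = 744

744


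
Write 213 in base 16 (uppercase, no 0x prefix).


213 = D5 hex

D5


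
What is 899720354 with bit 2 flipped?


899720354 ^ (1 << 2) = 899720354 ^ 4 = 899720358

899720358


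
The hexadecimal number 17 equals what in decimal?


17 hex = 23 decimal

23


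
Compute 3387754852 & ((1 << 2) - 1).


3387754852 & 3 = 0

0


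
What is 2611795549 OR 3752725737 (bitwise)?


0b10011011101011001101011001011101 | 0b11011111101011100000110011101001 = 0b11011111101011101101111011111101 = 3752779517

3752779517


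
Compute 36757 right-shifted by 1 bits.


0b1000111110010101 >> 1 = 0b100011111001010 = 18378

18378


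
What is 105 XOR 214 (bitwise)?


0b1101001 ^ 0b11010110 = 0b10111111 = 191

191


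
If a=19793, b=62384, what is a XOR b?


19793 ^ 62384 = 48865

48865


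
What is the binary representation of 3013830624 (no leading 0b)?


3013830624 = 10110011101000110110011111100000 in binary

10110011101000110110011111100000


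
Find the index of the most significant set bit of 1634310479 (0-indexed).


0b1100001011010011001100101001111. Highest set bit at position 30

30


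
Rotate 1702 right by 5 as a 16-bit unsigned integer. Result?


Rotate 0b11010100110 right by 5 (16-bit) = 0b11000000110101 = 12341

12341


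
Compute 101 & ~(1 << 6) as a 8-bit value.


101 & ~(1 << 6) = 37

37


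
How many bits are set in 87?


0b1010111 has 5 set bits

5


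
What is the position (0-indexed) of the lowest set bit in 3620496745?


0b11010111110011000110010101101001. Lowest set bit at position 0

0


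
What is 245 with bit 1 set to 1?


245 | (1 << 1) = 245 | 2 = 247

247


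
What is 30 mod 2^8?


30 & 255 = 30

30


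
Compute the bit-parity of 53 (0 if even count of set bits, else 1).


0b110101 has 4 ones => parity 0

0


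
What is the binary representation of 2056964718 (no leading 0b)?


2056964718 = 1111010100110101100101001101110 in binary

1111010100110101100101001101110


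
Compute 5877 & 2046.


0b1011011110101 & 0b11111111110 = 0b11011110100 = 1780

1780


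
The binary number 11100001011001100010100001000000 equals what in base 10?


11100001011001100010100001000000 in decimal = 3781568576

3781568576


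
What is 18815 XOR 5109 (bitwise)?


0b100100101111111 ^ 0b1001111110101 = 0b101101010001010 = 23178

23178


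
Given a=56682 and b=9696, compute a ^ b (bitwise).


56682 ^ 9696 = 63626

63626


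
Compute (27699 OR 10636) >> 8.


Step 1: 27699 | 10636 = 28095
Step 2: 28095 >> 8 = 109

109


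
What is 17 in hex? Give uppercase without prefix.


17 = 11 hex

11


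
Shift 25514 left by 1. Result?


0b110001110101010 << 1 = 0b1100011101010100 = 51028

51028


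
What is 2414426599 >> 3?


0b10001111111010010011100111100111 >> 3 = 0b10001111111010010011100111100 = 301803324

301803324


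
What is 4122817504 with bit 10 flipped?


4122817504 ^ (1 << 10) = 4122817504 ^ 1024 = 4122818528

4122818528


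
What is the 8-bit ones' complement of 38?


38 ^ 255 = 217

217


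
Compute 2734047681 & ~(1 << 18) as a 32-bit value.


2734047681 & ~(1 << 18) = 2733785537

2733785537


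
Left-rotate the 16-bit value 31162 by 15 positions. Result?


Rotate 0b111100110111010 left by 15 (16-bit) = 0b11110011011101 = 15581

15581


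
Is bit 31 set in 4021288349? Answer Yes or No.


0b11101111101011111111110110011101, bit 31 = 1. Yes

Yes


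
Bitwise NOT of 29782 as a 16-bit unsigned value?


~0b111010001010110 = 0b1000101110101001 = 35753 (16-bit unsigned)

35753


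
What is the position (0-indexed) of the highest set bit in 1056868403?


0b111110111111101000100000110011. Highest set bit at position 29

29


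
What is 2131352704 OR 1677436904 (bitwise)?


0b1111111000010011101110010000000 | 0b1100011111110111010011111101000 = 0b1111111111110111111111111101000 = 2147221480

2147221480


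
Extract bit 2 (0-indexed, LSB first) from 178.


0b10110010, position 2 = 0

0


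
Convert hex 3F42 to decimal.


3F42 hex = 16194 decimal

16194


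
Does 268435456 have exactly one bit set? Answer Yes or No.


0b10000000000000000000000000000. Only one bit set => Yes

Yes


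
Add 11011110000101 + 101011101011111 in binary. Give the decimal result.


11011110000101 + 101011101011111 = 1000111011100100 = 36580

36580


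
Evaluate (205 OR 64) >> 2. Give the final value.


Step 1: 205 | 64 = 205
Step 2: 205 >> 2 = 51

51


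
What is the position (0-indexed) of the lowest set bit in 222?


0b11011110. Lowest set bit at position 1

1


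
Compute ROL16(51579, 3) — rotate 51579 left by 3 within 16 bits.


Rotate 0b1100100101111011 left by 3 (16-bit) = 0b100101111011110 = 19422

19422


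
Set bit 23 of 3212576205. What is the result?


3212576205 | (1 << 23) = 3212576205 | 8388608 = 3220964813

3220964813


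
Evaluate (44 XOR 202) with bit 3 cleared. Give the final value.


Step 1: 44 ^ 202 = 230
Step 2: 230 & ~(1 << 3) = 230

230


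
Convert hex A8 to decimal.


A8 hex = 168 decimal

168


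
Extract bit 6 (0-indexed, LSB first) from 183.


0b10110111, position 6 = 0

0


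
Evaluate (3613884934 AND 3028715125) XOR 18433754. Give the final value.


Step 1: 3613884934 & 3028715125 = 2483454468
Step 2: 2483454468 ^ 18433754 = 2501887198

2501887198


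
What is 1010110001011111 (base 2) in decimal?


1010110001011111 in decimal = 44127

44127


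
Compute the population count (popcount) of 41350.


0b1010000110000110 has 6 set bits

6


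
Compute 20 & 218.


0b10100 & 0b11011010 = 0b10000 = 16

16


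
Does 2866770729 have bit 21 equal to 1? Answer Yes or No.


0b10101010110111110111001100101001, bit 21 = 0. No

No


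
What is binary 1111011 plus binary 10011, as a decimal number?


1111011 + 10011 = 10001110 = 142

142


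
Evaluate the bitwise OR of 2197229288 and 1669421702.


0b10000010111101110000111011101000 | 0b1100011100000010101101010000110 = 0b11100011111101110101111011101110 = 3824639726

3824639726


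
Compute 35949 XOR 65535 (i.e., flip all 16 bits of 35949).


35949 ^ 65535 = 29586

29586


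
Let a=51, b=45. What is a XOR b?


51 ^ 45 = 30

30


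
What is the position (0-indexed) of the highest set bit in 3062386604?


0b10110110100010000100111110101100. Highest set bit at position 31

31


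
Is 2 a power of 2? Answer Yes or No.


0b10. Only one bit set => Yes

Yes


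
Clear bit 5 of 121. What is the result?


121 & ~(1 << 5) = 89

89


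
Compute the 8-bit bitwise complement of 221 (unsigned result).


~0b11011101 = 0b100010 = 34 (8-bit unsigned)

34


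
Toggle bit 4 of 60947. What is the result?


60947 ^ (1 << 4) = 60947 ^ 16 = 60931

60931


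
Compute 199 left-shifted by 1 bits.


0b11000111 << 1 = 0b110001110 = 398

398


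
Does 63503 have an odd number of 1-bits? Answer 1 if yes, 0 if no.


0b1111100000001111 has 9 ones => parity 1

1


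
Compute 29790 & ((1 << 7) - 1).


29790 & 127 = 94

94


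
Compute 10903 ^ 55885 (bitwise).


0b10101010010111 ^ 0b1101101001001101 = 0b1111000011011010 = 61658

61658


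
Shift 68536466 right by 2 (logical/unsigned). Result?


0b100000101011100100010010010 >> 2 = 0b1000001010111001000100100 = 17134116

17134116


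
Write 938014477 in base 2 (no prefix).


938014477 = 110111111010001111011100001101 in binary

110111111010001111011100001101


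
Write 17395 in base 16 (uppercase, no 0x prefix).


17395 = 43F3 hex

43F3


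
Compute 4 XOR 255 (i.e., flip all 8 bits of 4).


4 ^ 255 = 251

251


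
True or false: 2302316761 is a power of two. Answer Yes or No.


0b10001001001110101001000011011001. Multiple bits set => No

No


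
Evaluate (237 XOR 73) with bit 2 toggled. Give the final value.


Step 1: 237 ^ 73 = 164
Step 2: 164 ^ (1 << 2) = 164 ^ 4 = 160

160


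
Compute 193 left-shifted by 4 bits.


0b11000001 << 4 = 0b110000010000 = 3088

3088


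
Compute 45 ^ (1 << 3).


45 ^ (1 << 3) = 45 ^ 8 = 37

37


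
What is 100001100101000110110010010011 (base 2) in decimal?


100001100101000110110010010011 in decimal = 563375251

563375251


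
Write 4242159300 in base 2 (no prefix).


4242159300 = 11111100110110100011011011000100 in binary

11111100110110100011011011000100


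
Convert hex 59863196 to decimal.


59863196 hex = 1501966742 decimal

1501966742


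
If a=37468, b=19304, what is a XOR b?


37468 ^ 19304 = 55604

55604


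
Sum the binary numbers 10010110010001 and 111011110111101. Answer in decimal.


10010110010001 + 111011110111101 = 1001110101001110 = 40270

40270


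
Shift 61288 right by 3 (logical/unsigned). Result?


0b1110111101101000 >> 3 = 0b1110111101101 = 7661

7661


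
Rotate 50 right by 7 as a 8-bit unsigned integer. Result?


Rotate 0b110010 right by 7 (8-bit) = 0b1100100 = 100

100


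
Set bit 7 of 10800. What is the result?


10800 | (1 << 7) = 10800 | 128 = 10928

10928


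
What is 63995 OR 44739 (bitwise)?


0b1111100111111011 | 0b1010111011000011 = 0b1111111111111011 = 65531

65531


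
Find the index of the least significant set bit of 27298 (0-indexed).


0b110101010100010. Lowest set bit at position 1

1


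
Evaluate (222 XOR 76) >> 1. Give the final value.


Step 1: 222 ^ 76 = 146
Step 2: 146 >> 1 = 73

73


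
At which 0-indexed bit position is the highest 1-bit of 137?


0b10001001. Highest set bit at position 7

7


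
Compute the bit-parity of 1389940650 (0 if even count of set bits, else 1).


0b1010010110110001100111110101010 has 17 ones => parity 1

1


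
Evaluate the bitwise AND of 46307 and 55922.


0b1011010011100011 & 0b1101101001110010 = 0b1001000001100010 = 36962

36962


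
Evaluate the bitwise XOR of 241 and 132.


0b11110001 ^ 0b10000100 = 0b1110101 = 117

117


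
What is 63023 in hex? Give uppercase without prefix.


63023 = F62F hex

F62F


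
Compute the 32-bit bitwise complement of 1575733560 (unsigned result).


~0b1011101111010111100100100111000 = 0b10100010000101000011011011000111 = 2719233735 (32-bit unsigned)

2719233735


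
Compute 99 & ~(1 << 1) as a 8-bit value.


99 & ~(1 << 1) = 97

97


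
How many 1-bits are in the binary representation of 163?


0b10100011 has 4 set bits

4


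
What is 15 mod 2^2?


15 & 3 = 3

3


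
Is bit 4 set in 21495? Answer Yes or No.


0b101001111110111, bit 4 = 1. Yes

Yes


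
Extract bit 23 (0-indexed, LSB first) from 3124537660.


0b10111010001111001010100100111100, position 23 = 0

0


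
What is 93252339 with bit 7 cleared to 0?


93252339 & ~(1 << 7) = 93252211

93252211


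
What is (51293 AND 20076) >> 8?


Step 1: 51293 & 20076 = 18508
Step 2: 18508 >> 8 = 72

72


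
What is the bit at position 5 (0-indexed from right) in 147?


0b10010011, position 5 = 0

0


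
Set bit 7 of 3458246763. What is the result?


3458246763 | (1 << 7) = 3458246763 | 128 = 3458246891

3458246891


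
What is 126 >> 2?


0b1111110 >> 2 = 0b11111 = 31

31


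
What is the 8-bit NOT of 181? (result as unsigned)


~0b10110101 = 0b1001010 = 74 (8-bit unsigned)

74


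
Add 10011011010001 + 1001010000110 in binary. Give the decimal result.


10011011010001 + 1001010000110 = 11100101010111 = 14679

14679
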